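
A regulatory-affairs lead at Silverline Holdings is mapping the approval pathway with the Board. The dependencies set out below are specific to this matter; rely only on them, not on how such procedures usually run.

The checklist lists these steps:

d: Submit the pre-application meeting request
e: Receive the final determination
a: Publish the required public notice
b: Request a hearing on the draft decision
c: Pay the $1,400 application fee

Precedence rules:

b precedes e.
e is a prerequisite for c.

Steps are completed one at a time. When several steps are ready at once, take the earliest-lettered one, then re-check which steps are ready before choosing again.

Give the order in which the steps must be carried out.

a b d e c

a, b and d have no prerequisites; a has the earlier label, so a is first.
b and d are both available; b has the earlier label → b.
d and e are both available; d has the earlier label → d.
e needed b, now all done → e.
That leaves c as the only ready step → c.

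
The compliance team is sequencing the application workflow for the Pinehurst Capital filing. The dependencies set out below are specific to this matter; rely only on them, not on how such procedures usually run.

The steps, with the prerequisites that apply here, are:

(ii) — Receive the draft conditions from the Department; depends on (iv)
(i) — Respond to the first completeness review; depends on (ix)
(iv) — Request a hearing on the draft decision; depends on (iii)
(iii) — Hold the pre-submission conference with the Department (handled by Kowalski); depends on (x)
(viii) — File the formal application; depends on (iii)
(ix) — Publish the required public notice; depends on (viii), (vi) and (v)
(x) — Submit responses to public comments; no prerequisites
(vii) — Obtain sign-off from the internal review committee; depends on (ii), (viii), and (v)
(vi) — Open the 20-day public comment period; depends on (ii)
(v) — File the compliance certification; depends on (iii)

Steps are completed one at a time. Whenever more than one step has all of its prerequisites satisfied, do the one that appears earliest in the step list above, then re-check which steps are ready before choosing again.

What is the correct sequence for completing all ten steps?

(x), (iii), (iv), (ii), (viii), (vi), (v), (ix), (i), (vii)

Only (x) has no prerequisites, so it is first.
Next only (iii) has its prerequisites met → (iii).
Now (iv), (viii) and (v) have their prerequisites met. (iv) is listed earlier, so (iv) next.
(ii) now also ready, so the ready set is {(ii), (viii), (v)}; (ii) is listed earlier → (ii).
Now (viii), (vi) and (v) have their prerequisites met. (viii) is listed earlier, so (viii) next.
Ready: (vi) and (v). (vi) is listed earlier → (vi).
(v) needed (iii), now all done → (v).
Ready: (ix) and (vii). (ix) is listed earlier → (ix).
Now (i) and (vii) have their prerequisites met. (i) is listed earlier, so (i) next.
(vii) needed (ii), (viii) and (v), now all done → (vii).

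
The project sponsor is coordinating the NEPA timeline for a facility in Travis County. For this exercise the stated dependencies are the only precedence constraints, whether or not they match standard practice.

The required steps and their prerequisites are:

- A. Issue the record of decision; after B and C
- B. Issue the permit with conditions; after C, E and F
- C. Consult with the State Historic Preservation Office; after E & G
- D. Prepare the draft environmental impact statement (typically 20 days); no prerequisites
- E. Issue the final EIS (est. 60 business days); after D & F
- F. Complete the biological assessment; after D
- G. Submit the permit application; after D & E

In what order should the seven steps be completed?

Only D has no prerequisites, so it is first.
Next only F has its prerequisites met → F.
E needed D and F, now all done → E.
G is the only step now ready → G.
C needed E and G, now all done → C.
B is the only step now ready → B.
That leaves A as the only ready step → A.

D, F, E, G, C, B, A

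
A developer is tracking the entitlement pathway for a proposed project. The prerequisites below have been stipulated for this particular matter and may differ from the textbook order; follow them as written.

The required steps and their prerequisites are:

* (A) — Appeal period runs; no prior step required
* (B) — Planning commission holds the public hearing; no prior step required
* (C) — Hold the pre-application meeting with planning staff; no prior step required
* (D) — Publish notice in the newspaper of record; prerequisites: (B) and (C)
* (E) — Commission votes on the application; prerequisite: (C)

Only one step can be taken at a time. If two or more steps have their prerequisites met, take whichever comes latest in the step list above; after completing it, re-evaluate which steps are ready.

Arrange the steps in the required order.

Nothing is required for (C), (B) and (A). (C) is listed later → (C) first.
Now (E), (B) and (A) have their prerequisites met. (E) is listed later, so (E) next.
Ready: (B) and (A). (B) is listed later → (B).
(D) and (A) are both available; (D) is listed later → (D).
(A) is the only step now ready → (A).

(C), (E), (B), (D), (A)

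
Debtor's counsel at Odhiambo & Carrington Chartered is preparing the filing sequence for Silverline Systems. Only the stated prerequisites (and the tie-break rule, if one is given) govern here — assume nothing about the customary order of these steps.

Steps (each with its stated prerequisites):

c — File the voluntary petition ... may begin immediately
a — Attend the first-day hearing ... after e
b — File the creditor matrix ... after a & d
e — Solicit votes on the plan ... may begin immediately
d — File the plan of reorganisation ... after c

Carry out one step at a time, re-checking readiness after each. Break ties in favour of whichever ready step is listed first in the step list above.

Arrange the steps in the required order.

c, e, a, d, b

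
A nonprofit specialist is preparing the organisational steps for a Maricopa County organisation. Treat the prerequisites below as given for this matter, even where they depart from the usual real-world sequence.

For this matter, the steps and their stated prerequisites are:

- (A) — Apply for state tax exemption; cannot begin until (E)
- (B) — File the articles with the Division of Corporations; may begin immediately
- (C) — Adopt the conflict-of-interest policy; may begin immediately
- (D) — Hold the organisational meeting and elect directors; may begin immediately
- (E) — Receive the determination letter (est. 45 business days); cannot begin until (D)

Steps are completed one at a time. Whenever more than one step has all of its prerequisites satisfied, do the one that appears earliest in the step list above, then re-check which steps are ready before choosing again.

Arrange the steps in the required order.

Nothing is required for (B), (C) and (D). (B) is listed earlier → (B) first.
(C) and (D) are both available; (C) is listed earlier → (C).
Next only (D) has its prerequisites met → (D).
Next only (E) has its prerequisites met → (E).
Next only (A) has its prerequisites met → (A).

(B), (C), (D), (E), (A)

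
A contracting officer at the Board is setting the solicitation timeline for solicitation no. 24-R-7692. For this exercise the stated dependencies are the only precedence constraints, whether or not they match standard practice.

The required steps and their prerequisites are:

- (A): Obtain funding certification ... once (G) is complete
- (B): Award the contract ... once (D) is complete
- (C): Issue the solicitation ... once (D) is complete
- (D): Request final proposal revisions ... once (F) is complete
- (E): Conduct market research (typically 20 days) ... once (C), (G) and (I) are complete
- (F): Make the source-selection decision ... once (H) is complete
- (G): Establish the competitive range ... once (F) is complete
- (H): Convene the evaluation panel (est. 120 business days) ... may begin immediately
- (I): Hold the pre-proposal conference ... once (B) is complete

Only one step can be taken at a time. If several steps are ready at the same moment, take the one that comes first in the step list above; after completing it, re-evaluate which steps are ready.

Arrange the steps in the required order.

(H), (F), (D), (B), (C), (G), (A), (I), (E)

(H) is the only step with nothing outstanding, so it goes first.
That leaves (F) as the only ready step → (F).
(D) and (G) are both available; (D) is listed earlier → (D).
(B) and (C) now also ready, so the ready set is {(B), (C), (G)}; (B) is listed earlier → (B).
Now (C), (G) and (I) have their prerequisites met. (C) is listed earlier, so (C) next.
Ready: (G) and (I). (G) is listed earlier → (G).
Ready: (A) and (I). (A) is listed earlier → (A).
(I) needed (B), now all done → (I).
(E) needed (C), (G) and (I), now all done → (E).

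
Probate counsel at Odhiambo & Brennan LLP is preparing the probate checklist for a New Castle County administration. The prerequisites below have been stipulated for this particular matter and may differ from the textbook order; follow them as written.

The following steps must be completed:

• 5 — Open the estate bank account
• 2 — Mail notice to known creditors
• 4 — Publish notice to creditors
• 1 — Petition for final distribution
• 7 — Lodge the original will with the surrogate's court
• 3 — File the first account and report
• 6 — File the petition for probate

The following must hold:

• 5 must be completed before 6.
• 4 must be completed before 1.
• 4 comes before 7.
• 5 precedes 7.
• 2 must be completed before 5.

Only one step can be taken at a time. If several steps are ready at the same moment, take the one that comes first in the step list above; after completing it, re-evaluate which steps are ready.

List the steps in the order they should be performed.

2 5 4 1 7 3 6

2, 4 and 3 have no prerequisites; 2 is listed earlier, so 2 is first.
5, 4 and 3 are all available; 5 is listed earlier → 5.
6 now also ready, so the ready set is {4, 3, 6}; 4 is listed earlier → 4.
Ready: 1, 7, 3 and 6. 1 is listed earlier → 1.
Ready: 7, 3 and 6. 7 is listed earlier → 7.
Ready: 3 and 6. 3 is listed earlier → 3.
Next only 6 has its prerequisites met → 6.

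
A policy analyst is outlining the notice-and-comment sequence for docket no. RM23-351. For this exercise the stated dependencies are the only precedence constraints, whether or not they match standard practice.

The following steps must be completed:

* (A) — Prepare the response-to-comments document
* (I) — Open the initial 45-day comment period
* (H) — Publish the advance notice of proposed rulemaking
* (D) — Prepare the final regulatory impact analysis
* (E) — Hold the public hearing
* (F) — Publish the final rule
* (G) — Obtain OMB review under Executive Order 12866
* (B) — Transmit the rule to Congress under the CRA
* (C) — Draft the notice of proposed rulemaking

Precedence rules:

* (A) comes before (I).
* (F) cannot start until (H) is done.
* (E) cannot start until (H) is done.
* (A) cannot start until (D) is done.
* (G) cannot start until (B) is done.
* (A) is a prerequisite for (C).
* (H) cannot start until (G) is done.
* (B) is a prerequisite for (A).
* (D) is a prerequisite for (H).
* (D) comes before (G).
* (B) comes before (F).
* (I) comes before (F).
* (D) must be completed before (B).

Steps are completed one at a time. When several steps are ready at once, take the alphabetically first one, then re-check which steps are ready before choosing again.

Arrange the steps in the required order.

(D), (B), (A), (C), (G), (H), (E), (I), (F)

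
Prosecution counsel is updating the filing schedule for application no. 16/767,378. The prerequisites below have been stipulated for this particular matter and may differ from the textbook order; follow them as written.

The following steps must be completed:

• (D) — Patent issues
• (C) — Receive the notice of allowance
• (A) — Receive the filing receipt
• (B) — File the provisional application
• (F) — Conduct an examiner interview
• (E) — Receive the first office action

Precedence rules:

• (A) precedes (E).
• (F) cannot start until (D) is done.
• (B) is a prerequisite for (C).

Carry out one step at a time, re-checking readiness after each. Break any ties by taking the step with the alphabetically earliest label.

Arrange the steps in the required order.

(A) → (B) → (C) → (D) → (E) → (F)

Nothing is required for (A), (B) and (D). (A) has the earlier label → (A) first.
(E) now also ready, so the ready set is {(B), (D), (E)}; (B) has the earlier label → (B).
(C) now also ready, so the ready set is {(C), (D), (E)}; (C) has the earlier label → (C).
(D) and (E) are both available; (D) has the earlier label → (D).
(F) now also ready, so the ready set is {(E), (F)}; (E) has the earlier label → (E).
(F) is the only step now ready → (F).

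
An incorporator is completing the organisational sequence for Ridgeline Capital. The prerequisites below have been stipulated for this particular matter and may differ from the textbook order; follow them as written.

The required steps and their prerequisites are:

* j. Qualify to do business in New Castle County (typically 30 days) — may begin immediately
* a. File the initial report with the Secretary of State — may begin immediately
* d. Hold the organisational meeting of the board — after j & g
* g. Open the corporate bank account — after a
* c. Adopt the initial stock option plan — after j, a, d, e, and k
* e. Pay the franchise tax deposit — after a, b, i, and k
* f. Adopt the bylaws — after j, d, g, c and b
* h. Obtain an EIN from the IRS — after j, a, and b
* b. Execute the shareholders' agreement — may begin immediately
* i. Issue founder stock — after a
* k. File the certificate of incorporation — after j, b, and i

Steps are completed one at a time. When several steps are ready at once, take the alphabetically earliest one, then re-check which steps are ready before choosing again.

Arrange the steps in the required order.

a b g i j d h k e c f

Nothing is required for a, b and j. a has the earlier label → a first.
Ready: b, g, i and j. b has the earlier label → b.
Now g, i and j have their prerequisites met. g has the earlier label, so g next.
Ready: i and j. i has the earlier label → i.
That leaves j as the only ready step → j.
Now d, h and k have their prerequisites met. d has the earlier label, so d next.
Now h and k have their prerequisites met. h has the earlier label, so h next.
k needed b, i and j, now all done → k.
e is the only step now ready → e.
That leaves c as the only ready step → c.
f is the only step now ready → f.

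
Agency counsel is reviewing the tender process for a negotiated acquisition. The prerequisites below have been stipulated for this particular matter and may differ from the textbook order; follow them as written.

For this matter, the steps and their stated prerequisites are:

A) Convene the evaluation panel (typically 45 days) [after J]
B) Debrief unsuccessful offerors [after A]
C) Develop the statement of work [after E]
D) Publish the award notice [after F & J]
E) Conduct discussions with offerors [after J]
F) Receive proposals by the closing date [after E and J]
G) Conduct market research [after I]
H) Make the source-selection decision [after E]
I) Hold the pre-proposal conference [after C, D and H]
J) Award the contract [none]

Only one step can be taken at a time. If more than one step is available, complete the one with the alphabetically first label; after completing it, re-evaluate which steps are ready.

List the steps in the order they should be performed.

J A B E C F D H I G

J has no prerequisites → J first.
Now A and E have their prerequisites met. A has the earlier label, so A next.
B now also ready, so the ready set is {B, E}; B has the earlier label → B.
That leaves E as the only ready step → E.
Now C, F and H have their prerequisites met. C has the earlier label, so C next.
Ready: F and H. F has the earlier label → F.
Ready: D and H. D has the earlier label → D.
H needed E, now all done → H.
I is the only step now ready → I.
G is the only step now ready → G.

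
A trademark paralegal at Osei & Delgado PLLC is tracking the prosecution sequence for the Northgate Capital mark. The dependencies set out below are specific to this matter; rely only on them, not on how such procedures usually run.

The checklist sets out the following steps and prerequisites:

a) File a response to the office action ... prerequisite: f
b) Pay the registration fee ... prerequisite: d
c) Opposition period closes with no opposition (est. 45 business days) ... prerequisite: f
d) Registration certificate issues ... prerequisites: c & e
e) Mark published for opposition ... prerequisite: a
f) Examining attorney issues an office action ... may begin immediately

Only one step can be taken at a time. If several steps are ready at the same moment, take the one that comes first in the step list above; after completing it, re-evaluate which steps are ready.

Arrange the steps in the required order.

f has no prerequisites → f first.
Now a and c have their prerequisites met. a is listed earlier, so a next.
Now c and e have their prerequisites met. c is listed earlier, so c next.
e needed a, now all done → e.
d is the only step now ready → d.
Next only b has its prerequisites met → b.

f → a → c → e → d → b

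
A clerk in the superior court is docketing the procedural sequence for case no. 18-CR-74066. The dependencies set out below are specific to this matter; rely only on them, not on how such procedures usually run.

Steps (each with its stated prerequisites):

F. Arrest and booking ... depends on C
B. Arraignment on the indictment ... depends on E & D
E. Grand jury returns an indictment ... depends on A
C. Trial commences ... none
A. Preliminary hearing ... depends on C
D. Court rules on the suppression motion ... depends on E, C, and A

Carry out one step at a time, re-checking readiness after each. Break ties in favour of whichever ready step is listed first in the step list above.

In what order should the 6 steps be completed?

C, F, A, E, D, B

C has no prerequisites → C first.
Now F and A have their prerequisites met. F is listed earlier, so F next.
A needed C, now all done → A.
That leaves E as the only ready step → E.
D needed E, C and A, now all done → D.
That leaves B as the only ready step → B.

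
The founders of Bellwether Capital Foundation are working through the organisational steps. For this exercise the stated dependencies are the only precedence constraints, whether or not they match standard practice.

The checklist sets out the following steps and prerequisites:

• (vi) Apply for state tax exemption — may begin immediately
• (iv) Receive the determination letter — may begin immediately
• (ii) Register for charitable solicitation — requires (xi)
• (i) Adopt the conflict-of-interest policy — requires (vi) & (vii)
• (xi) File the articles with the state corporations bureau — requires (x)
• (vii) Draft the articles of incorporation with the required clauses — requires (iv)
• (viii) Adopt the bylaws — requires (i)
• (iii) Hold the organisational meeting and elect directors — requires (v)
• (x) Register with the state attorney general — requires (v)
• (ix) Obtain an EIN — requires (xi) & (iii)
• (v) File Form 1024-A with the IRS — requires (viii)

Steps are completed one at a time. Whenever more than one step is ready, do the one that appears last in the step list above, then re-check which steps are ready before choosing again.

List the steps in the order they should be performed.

(iv) and (vi) have no prerequisites; (iv) is listed later, so (iv) is first.
(vii) now also ready, so the ready set is {(vii), (vi)}; (vii) is listed later → (vii).
(vi) is the only step now ready → (vi).
(i) needed (vii) and (vi), now all done → (i).
(viii) needed (i), now all done → (viii).
(v) needed (viii), now all done → (v).
(x) and (iii) are both available; (x) is listed later → (x).
(xi) now also ready, so the ready set is {(iii), (xi)}; (iii) is listed later → (iii).
(xi) needed (x), now all done → (xi).
Ready: (ix) and (ii). (ix) is listed later → (ix).
(ii) needed (xi), now all done → (ii).

(iv) (vii) (vi) (i) (viii) (v) (x) (iii) (xi) (ix) (ii)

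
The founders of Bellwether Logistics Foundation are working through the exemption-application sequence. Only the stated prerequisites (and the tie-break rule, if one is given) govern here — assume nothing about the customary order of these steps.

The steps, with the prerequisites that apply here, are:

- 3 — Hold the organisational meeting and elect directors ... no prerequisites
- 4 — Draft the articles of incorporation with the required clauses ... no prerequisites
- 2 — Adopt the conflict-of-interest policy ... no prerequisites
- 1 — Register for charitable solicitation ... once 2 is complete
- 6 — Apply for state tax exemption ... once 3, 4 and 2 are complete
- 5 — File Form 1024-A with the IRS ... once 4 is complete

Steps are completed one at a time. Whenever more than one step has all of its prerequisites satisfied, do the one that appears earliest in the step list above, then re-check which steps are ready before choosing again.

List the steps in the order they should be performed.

3, 4, 2, 1, 6, 5

Nothing is required for 3, 4 and 2. 3 is listed earlier → 3 first.
Now 4 and 2 have their prerequisites met. 4 is listed earlier, so 4 next.
Now 2 and 5 have their prerequisites met. 2 is listed earlier, so 2 next.
1 and 6 now also ready, so the ready set is {1, 6, 5}; 1 is listed earlier → 1.
Now 6 and 5 have their prerequisites met. 6 is listed earlier, so 6 next.
5 is the only step now ready → 5.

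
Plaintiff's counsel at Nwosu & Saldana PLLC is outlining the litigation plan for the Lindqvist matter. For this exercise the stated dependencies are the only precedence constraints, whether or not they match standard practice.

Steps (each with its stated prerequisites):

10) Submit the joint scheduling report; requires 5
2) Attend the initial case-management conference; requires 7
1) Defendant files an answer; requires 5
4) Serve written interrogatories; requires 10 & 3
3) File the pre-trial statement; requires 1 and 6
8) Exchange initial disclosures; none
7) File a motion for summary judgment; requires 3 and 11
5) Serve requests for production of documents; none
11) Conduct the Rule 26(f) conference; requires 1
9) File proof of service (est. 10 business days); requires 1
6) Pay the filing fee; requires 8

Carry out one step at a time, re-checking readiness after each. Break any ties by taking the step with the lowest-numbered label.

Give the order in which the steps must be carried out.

5 → 1 → 8 → 6 → 3 → 9 → 10 → 4 → 11 → 7 → 2

5 and 8 have no prerequisites; 5 has the earlier label, so 5 is first.
1 and 10 now also ready, so the ready set is {1, 8, 10}; 1 has the earlier label → 1.
Now 8, 9, 10 and 11 have their prerequisites met. 8 has the earlier label, so 8 next.
6 now also ready, so the ready set is {6, 9, 10, 11}; 6 has the earlier label → 6.
Ready: 3, 9, 10 and 11. 3 has the earlier label → 3.
9, 10 and 11 are all available; 9 has the earlier label → 9.
Now 10 and 11 have their prerequisites met. 10 has the earlier label, so 10 next.
4 now also ready, so the ready set is {4, 11}; 4 has the earlier label → 4.
11 needed 1, now all done → 11.
Next only 7 has its prerequisites met → 7.
That leaves 2 as the only ready step → 2.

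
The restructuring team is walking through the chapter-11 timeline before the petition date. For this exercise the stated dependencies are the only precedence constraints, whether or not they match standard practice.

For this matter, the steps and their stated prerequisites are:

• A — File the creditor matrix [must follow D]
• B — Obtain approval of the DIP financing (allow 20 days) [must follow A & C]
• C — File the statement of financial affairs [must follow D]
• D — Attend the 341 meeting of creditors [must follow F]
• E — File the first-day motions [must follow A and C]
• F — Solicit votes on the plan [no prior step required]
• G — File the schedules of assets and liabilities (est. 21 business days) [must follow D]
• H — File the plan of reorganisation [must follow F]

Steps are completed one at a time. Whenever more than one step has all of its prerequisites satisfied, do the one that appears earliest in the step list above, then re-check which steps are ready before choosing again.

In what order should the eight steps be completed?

F, D, A, C, B, E, G, H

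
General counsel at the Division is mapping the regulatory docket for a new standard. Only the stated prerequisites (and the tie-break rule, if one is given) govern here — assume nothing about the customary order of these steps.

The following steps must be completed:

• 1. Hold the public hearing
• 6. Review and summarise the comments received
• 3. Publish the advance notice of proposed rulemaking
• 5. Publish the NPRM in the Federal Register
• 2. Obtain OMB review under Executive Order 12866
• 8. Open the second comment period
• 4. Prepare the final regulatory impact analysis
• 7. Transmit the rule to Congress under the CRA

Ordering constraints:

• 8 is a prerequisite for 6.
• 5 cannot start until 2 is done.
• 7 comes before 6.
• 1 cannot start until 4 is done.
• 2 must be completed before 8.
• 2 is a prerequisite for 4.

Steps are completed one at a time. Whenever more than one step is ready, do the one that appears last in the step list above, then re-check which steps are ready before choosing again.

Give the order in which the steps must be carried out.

7 2 4 8 5 3 6 1

Nothing is required for 7, 2 and 3. 7 is listed later → 7 first.
2 and 3 are both available; 2 is listed later → 2.
4, 8 and 5 now also ready, so the ready set is {4, 8, 5, 3}; 4 is listed later → 4.
1 now also ready, so the ready set is {8, 5, 3, 1}; 8 is listed later → 8.
5, 3, 6 and 1 are all available; 5 is listed later → 5.
Ready: 3, 6 and 1. 3 is listed later → 3.
Ready: 6 and 1. 6 is listed later → 6.
Next only 1 has its prerequisites met → 1.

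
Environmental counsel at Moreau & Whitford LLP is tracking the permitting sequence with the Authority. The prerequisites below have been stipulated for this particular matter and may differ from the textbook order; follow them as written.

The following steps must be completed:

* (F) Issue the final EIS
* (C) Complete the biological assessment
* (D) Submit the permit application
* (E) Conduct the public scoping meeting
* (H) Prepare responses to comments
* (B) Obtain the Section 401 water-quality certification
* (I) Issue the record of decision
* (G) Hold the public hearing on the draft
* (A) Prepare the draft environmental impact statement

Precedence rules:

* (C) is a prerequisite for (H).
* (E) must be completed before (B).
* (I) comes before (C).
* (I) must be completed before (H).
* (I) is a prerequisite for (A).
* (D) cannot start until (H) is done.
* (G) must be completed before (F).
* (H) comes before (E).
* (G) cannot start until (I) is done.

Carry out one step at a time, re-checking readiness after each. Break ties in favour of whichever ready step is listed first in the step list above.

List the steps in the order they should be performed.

Only (I) has no prerequisites, so it is first.
(C), (G) and (A) are all available; (C) is listed earlier → (C).
(H) now also ready, so the ready set is {(H), (G), (A)}; (H) is listed earlier → (H).
(D) and (E) now also ready, so the ready set is {(D), (E), (G), (A)}; (D) is listed earlier → (D).
Ready: (E), (G) and (A). (E) is listed earlier → (E).
(B) now also ready, so the ready set is {(B), (G), (A)}; (B) is listed earlier → (B).
(G) and (A) are both available; (G) is listed earlier → (G).
Now (F) and (A) have their prerequisites met. (F) is listed earlier, so (F) next.
Next only (A) has its prerequisites met → (A).

(I) (C) (H) (D) (E) (B) (G) (F) (A)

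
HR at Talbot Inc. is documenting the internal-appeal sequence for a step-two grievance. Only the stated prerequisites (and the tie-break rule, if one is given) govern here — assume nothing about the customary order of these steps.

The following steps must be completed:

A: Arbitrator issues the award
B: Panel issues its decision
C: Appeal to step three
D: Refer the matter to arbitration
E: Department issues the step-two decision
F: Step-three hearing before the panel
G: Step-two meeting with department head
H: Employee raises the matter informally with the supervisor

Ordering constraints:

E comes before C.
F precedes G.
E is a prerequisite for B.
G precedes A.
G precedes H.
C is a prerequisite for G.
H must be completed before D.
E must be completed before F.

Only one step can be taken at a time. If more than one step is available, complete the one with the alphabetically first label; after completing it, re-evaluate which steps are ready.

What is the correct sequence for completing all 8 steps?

E, B, C, F, G, A, H, D

Only E has no prerequisites, so it is first.
Ready: B, C and F. B has the earlier label → B.
Now C and F have their prerequisites met. C has the earlier label, so C next.
Next only F has its prerequisites met → F.
G needed C and F, now all done → G.
Now A and H have their prerequisites met. A has the earlier label, so A next.
H needed G, now all done → H.
That leaves D as the only ready step → D.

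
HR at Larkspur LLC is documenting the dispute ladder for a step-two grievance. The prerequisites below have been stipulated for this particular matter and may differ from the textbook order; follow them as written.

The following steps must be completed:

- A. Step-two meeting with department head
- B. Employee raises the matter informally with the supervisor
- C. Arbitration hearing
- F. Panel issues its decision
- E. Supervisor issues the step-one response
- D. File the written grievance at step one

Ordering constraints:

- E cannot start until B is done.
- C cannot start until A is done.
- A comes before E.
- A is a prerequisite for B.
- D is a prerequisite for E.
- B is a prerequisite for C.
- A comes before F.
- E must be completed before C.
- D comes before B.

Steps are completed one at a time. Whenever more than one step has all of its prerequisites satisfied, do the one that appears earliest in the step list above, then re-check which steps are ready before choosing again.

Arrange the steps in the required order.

A and D have no prerequisites; A is listed earlier, so A is first.
Now F and D have their prerequisites met. F is listed earlier, so F next.
Next only D has its prerequisites met → D.
That leaves B as the only ready step → B.
E needed A, B and D, now all done → E.
C needed A, B and E, now all done → C.

A → F → D → B → E → C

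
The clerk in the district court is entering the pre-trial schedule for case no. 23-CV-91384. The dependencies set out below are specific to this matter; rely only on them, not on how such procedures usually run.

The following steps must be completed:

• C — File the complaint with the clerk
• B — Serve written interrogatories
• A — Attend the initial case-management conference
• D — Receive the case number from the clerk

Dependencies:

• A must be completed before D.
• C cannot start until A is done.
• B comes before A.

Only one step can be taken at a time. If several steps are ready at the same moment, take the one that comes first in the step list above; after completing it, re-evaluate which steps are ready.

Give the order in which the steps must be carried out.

B is the only step with nothing outstanding, so it goes first.
Next only A has its prerequisites met → A.
C and D are both available; C is listed earlier → C.
Next only D has its prerequisites met → D.

B → A → C → D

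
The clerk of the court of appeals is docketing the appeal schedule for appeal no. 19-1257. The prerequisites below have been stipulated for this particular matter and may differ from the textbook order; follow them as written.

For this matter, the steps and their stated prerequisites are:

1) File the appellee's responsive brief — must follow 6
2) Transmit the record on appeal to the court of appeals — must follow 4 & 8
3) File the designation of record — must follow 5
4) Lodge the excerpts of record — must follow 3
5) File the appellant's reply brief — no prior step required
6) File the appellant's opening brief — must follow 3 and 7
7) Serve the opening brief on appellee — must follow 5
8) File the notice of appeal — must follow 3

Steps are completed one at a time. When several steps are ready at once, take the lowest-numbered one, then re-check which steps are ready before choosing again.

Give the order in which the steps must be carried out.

Only 5 has no prerequisites, so it is first.
Now 3 and 7 have their prerequisites met. 3 has the earlier label, so 3 next.
Now 4, 7 and 8 have their prerequisites met. 4 has the earlier label, so 4 next.
Ready: 7 and 8. 7 has the earlier label → 7.
6 now also ready, so the ready set is {6, 8}; 6 has the earlier label → 6.
1 and 8 are both available; 1 has the earlier label → 1.
Next only 8 has its prerequisites met → 8.
2 needed 4 and 8, now all done → 2.

5 3 4 7 6 1 8 2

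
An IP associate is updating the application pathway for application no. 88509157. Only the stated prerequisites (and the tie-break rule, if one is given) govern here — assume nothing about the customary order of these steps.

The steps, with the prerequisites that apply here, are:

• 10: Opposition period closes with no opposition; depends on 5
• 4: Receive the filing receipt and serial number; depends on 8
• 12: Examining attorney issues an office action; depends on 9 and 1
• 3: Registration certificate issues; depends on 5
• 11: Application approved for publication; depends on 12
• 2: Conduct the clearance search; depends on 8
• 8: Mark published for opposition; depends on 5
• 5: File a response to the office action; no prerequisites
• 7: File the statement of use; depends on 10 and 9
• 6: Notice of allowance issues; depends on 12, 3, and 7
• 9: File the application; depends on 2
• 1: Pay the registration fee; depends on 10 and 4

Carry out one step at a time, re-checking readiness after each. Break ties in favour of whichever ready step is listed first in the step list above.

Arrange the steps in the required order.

5 is the only step with nothing outstanding, so it goes first.
Now 10, 3 and 8 have their prerequisites met. 10 is listed earlier, so 10 next.
Now 3 and 8 have their prerequisites met. 3 is listed earlier, so 3 next.
8 needed 5, now all done → 8.
4 and 2 are both available; 4 is listed earlier → 4.
Now 2 and 1 have their prerequisites met. 2 is listed earlier, so 2 next.
Now 9 and 1 have their prerequisites met. 9 is listed earlier, so 9 next.
7 and 1 are both available; 7 is listed earlier → 7.
1 needed 10 and 4, now all done → 1.
12 needed 9 and 1, now all done → 12.
Now 11 and 6 have their prerequisites met. 11 is listed earlier, so 11 next.
Next only 6 has its prerequisites met → 6.

5 → 10 → 3 → 8 → 4 → 2 → 9 → 7 → 1 → 12 → 11 → 6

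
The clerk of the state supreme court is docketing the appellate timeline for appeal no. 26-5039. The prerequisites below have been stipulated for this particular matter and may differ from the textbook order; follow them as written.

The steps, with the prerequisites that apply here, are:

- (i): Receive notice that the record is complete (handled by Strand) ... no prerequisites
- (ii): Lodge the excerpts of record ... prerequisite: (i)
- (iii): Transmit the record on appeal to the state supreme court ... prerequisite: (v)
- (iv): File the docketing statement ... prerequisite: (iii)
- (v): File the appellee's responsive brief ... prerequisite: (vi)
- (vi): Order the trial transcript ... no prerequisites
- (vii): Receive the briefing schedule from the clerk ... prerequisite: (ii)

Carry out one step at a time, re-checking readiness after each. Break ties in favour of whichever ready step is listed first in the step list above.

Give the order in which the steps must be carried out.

(i) (ii) (vi) (v) (iii) (iv) (vii)

(i) and (vi) have no prerequisites; (i) is listed earlier, so (i) is first.
(ii) now also ready, so the ready set is {(ii), (vi)}; (ii) is listed earlier → (ii).
(vii) now also ready, so the ready set is {(vi), (vii)}; (vi) is listed earlier → (vi).
(v) and (vii) are both available; (v) is listed earlier → (v).
Now (iii) and (vii) have their prerequisites met. (iii) is listed earlier, so (iii) next.
(iv) now also ready, so the ready set is {(iv), (vii)}; (iv) is listed earlier → (iv).
(vii) is the only step now ready → (vii).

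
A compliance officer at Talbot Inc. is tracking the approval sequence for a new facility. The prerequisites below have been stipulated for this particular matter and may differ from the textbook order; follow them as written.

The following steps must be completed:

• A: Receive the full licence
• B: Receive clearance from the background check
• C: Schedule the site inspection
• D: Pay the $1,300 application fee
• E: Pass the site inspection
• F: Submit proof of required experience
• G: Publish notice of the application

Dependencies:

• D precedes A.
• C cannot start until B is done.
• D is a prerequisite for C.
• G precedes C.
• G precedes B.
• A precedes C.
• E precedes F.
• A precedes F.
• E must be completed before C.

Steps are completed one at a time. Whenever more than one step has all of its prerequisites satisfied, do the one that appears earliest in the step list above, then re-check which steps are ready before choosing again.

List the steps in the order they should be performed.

Nothing is required for D, E and G. D is listed earlier → D first.
Now A, E and G have their prerequisites met. A is listed earlier, so A next.
Now E and G have their prerequisites met. E is listed earlier, so E next.
Ready: F and G. F is listed earlier → F.
G is the only step now ready → G.
B needed G, now all done → B.
C is the only step now ready → C.

D A E F G B C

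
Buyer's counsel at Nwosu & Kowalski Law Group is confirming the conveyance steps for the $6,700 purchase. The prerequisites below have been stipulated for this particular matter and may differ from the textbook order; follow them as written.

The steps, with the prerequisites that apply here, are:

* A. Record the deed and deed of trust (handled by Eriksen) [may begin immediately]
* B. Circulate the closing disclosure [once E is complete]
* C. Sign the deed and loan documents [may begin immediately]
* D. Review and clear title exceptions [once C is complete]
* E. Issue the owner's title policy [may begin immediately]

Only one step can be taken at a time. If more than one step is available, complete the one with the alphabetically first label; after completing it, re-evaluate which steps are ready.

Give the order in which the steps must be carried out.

A, C and E have no prerequisites; A has the earlier label, so A is first.
C and E are both available; C has the earlier label → C.
D now also ready, so the ready set is {D, E}; D has the earlier label → D.
E is the only step now ready → E.
B needed E, now all done → B.

A C D E B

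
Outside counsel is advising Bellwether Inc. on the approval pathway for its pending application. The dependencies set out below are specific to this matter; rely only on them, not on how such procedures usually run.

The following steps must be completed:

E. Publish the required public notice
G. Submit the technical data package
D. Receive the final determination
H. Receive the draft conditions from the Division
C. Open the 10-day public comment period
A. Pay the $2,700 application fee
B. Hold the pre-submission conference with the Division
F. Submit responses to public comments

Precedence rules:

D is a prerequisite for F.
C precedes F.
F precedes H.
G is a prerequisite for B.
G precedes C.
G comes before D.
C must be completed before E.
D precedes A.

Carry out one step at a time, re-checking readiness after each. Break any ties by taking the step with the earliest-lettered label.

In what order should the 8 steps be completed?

G, B, C, D, A, E, F, H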